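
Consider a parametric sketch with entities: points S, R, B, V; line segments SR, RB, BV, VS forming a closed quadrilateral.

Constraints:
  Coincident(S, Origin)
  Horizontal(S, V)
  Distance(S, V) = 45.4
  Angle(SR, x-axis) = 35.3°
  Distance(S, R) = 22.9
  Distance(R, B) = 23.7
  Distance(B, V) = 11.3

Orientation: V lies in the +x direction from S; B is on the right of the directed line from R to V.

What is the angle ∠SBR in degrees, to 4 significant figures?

40.27°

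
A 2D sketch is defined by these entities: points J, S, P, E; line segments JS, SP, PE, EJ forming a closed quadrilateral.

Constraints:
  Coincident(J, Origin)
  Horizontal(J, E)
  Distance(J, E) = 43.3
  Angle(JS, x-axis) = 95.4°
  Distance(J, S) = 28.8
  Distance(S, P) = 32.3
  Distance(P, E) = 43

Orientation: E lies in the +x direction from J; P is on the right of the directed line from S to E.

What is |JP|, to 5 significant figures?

3.5016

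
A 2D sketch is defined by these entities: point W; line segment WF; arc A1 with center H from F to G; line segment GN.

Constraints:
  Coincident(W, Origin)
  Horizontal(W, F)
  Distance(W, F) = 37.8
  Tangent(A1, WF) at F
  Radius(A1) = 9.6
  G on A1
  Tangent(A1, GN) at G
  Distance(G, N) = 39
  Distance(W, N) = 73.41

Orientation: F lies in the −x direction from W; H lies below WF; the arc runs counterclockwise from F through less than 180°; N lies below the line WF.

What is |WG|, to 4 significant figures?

47.40

Checks: |HG| = 9.600 ✓; ∠(HG, GN) = 90.00° ✓; |GN| = 39.00 ✓; |WN| = 73.41 ✓.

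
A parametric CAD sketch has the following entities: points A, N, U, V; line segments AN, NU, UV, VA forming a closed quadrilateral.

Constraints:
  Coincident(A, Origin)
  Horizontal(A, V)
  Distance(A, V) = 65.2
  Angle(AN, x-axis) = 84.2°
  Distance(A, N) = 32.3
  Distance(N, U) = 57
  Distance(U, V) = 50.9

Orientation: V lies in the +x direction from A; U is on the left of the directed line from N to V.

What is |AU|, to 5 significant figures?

76.233

Checks: |NU| = 57.00 ✓; |UV| = 50.90 ✓.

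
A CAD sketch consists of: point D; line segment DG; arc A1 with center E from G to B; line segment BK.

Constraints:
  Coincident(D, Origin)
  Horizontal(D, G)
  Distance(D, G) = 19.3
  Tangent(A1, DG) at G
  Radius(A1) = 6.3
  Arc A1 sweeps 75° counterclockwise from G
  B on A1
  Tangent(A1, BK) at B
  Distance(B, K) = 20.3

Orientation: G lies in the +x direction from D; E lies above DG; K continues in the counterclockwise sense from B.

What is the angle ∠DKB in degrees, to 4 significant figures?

36.61°

D is at the origin; D and G share the same y with |DG| = 19.3 and G on the +x side, so G = (19.30, 0.000). The tangent condition forces EG to be normal to DG, so E = G + (0, 6.3) = (19.30, 6.300). On A1, G sits at bearing -90° from E; a 75° counterclockwise sweep puts B at bearing -15°, so B = E + 6.3·(cos -15°, sin -15°) = (25.39, 4.669). The tangent condition forces EB to be normal to BK, so BK runs along (−sin -15°, cos -15°); with |BK| = 20.3, K = (30.64, 24.28). Then cos ∠DKB = KD·KB / (|KD||KB|), giving 36.61°.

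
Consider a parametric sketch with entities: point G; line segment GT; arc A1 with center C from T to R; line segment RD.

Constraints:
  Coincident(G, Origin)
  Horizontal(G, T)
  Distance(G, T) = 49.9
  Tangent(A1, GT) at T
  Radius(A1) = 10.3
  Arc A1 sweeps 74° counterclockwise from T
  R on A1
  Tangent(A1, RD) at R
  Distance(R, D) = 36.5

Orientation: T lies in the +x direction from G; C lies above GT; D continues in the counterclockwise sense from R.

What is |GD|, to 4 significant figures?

81.80

G is at the origin; GT is horizontal with |GT| = 49.9 and T on the +x side, so T = (49.90, 0.000). Tangency of A1 to GT means the radius CT is perpendicular to GT, so C = T + (0, 10.3) = (49.90, 10.30). On A1, T sits at bearing -90° from C; a 74° counterclockwise sweep puts R at bearing -16°, so R = C + 10.3·(cos -16°, sin -16°) = (59.80, 7.461). Since A1 is tangent to RD there, CR ⟂ RD, so RD runs along (−sin -16°, cos -16°); with |RD| = 36.5, D = (69.86, 42.55). Then |GD| = |D − G| = 81.80.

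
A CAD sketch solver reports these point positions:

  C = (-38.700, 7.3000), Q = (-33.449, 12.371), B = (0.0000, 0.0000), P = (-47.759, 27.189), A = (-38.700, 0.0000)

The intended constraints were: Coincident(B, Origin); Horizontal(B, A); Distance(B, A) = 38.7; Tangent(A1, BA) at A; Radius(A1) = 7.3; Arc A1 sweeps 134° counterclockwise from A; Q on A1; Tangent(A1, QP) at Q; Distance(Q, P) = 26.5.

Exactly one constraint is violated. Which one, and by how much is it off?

Distance(Q, P) = 26.5 — off by 5.90.

B = (0.00, 0.00) ✓; B.y = 0.00, A.y = 0.00 ✓; |BA| = 38.70 ✓; ∠(CA, AB) = 90.00° ✓; |CA| = 7.300 ✓; bearing(C→Q) − bearing(C→A) = 134.0° ✓; |CQ| = 7.300 ✓; ∠(CQ, QP) = 90.00° ✓; |QP| = 20.60 ✗.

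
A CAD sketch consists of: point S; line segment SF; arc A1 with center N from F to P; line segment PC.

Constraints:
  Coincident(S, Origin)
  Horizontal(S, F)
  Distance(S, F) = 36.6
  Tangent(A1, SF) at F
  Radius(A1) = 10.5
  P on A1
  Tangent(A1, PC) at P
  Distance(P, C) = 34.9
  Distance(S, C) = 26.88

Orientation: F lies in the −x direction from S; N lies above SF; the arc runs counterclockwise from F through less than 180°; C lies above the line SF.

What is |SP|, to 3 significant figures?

29.6

Checks: S = (0.00, 0.00) ✓; |NP| = 10.50 ✓; ∠(NP, PC) = 90.00° ✓; |PC| = 34.90 ✓; |SC| = 26.88 ✓.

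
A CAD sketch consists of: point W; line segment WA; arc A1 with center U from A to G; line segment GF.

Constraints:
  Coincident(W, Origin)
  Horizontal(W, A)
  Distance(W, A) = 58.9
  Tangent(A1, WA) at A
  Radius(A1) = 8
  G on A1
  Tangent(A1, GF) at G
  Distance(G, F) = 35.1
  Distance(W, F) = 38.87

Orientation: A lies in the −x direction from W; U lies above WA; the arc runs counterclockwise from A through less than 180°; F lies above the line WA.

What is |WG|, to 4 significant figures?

53.36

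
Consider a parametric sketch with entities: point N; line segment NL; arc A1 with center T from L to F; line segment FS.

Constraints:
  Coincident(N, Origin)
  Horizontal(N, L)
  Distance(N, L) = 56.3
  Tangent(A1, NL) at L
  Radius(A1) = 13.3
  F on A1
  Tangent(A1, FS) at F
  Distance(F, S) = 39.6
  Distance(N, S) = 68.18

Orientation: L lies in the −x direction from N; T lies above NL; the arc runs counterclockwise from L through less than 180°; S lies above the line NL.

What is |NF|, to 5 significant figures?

45.011

N is at the origin; N and L share the same y with |NL| = 56.3 and L on the −x side, so L = (-56.300, 0.0000). A1 meets NL tangentially, so TL is at right angles to NL, so T = L + (0, 13.3) = (-56.300, 13.300). Since TF ⟂ FS (tangency), |TS| = √(13.3² + 39.6²) = 41.774 regardless of where F sits on A1. So S lies on both circle(N, 68.18) and circle(T, 41.774); the above-NL intersection is S = (-43.009, 52.903). F is the foot of the tangent from S: F = (-43.000, 13.303).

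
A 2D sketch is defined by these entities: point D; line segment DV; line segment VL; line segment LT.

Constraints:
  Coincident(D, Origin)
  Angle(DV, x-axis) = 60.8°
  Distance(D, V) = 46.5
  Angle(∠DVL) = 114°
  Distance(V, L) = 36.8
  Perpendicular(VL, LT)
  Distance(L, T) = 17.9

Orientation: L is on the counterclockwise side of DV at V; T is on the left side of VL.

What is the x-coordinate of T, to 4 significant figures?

-13.69

∠DVL = 114.0°, so VL runs at 60.8° + (180° − 114.0°) = 126.8° from the x-axis; with |VL| = 36.8, L = V + 36.8·(cos 126.8°, sin 126.8°) = (0.6414, 70.06). The perpendicularity gives LT at right angles to VL; with |LT| = 17.9 on the left of VL, T = L + 17.9·(-0.8007, -0.5990) = (-13.69, 59.34). So T.x = -13.69.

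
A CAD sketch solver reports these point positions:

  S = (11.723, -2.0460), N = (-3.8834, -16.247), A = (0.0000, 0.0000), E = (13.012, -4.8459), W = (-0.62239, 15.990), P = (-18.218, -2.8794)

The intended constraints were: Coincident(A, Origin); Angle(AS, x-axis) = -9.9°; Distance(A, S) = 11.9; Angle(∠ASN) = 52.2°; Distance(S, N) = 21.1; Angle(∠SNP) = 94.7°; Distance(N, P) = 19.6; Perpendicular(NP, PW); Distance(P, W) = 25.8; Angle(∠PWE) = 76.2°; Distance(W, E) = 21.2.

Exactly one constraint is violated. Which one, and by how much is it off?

Distance(W, E) = 21.2 — off by 3.70.

A = (0.00, 0.00) ✓; AS at -9.900° ✓; |AS| = 11.90 ✓; ∠ASN = 52.20° ✓; |SN| = 21.10 ✓; ∠SNP = 94.70° ✓; |NP| = 19.60 ✓; ∠(NP, PW) = 90.00° ✓; |PW| = 25.80 ✓; ∠PWE = 76.20° ✓; |WE| = 24.90 ✗.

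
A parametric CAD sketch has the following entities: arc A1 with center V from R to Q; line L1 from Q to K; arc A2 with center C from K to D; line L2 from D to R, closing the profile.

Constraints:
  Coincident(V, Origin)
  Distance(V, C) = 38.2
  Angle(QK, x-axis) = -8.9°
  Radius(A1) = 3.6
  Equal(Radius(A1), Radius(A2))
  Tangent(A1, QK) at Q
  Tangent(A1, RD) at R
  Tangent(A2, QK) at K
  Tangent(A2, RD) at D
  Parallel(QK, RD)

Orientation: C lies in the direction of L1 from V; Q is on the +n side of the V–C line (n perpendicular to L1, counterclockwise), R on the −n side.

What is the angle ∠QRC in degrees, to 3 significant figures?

84.6°

V is at the origin and C lies 38.2 along u from V, so C = 38.2·u = (37.7, -5.91). Tangency of A1 to both parallel lines with radius 3.6 puts Q and R at V ± 3.6·n: Q = (0.557, 3.56), R = (-0.557, -3.56). Then cos ∠QRC = RQ·RC / (|RQ||RC|), giving 84.6°.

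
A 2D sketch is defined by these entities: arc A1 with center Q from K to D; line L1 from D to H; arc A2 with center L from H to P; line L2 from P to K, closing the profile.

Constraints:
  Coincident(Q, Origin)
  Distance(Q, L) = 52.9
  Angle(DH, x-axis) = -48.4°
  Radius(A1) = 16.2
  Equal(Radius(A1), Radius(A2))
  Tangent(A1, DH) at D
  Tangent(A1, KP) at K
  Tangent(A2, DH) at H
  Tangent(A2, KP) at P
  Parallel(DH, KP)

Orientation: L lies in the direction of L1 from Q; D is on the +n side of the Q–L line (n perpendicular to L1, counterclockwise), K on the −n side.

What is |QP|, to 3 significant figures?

55.3

The slot axis is L1's direction at -48.4°, so u = (cos -48.4°, sin -48.4°) = (0.664, -0.748) and n = (−sin -48.4°, cos -48.4°) = (0.748, 0.664). Q is at the origin and L lies 52.9 along u from Q, so L = 52.9·u = (35.1, -39.6). Tangency of A1 to both parallel lines with radius 16.2 puts D and K at Q ± 16.2·n: D = (12.1, 10.8), K = (-12.1, -10.8). Equal radii place H and P the same way about L: H = L + 16.2·n = (47.2, -28.8), P = L − 16.2·n = (23.0, -50.3). Then |QP| = |P − Q| = 55.3.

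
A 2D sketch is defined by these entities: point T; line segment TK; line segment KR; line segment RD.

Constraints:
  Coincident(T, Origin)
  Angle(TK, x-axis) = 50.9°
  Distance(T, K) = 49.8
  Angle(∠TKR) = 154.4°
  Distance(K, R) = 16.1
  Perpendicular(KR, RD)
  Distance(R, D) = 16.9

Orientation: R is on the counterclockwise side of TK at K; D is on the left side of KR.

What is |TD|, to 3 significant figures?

61.2

∠TKR = 154.4°, so KR runs at 50.9° + (180° − 154.4°) = 76.5° from the x-axis; with |KR| = 16.1, R = K + 16.1·(cos 76.5°, sin 76.5°) = (35.2, 54.3). KR ⟂ RD; with |RD| = 16.9 on the left of KR, D = R + 16.9·(-0.972, 0.233) = (18.7, 58.2). Then |TD| = |D − T| = 61.2.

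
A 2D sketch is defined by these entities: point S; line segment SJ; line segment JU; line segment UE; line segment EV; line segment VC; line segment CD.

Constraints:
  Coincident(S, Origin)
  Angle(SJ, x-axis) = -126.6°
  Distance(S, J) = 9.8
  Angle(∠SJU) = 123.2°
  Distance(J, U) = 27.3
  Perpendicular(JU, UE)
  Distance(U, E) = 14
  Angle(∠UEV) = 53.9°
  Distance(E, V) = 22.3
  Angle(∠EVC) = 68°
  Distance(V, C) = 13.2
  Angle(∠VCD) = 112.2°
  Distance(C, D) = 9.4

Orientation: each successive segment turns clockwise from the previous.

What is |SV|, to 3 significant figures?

16.4

JU is perpendicular to UE, so UE runs at 86.6°; with |UE| = 14.0, E = (-32.3, 7.73). ∠UEV = 53.9° gives EV at -39.5° from the x-axis; with |EV| = 22.3, V = (-15.1, -6.46). Then |SV| = |V − S| = 16.4.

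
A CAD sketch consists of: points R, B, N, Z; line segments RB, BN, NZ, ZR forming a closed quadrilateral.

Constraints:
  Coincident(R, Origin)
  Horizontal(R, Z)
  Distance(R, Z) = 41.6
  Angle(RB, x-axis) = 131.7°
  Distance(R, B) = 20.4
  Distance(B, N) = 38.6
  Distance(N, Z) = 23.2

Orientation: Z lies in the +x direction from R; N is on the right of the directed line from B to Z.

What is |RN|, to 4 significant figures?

19.80

Checks: |BN| = 38.60 ✓; |NZ| = 23.20 ✓.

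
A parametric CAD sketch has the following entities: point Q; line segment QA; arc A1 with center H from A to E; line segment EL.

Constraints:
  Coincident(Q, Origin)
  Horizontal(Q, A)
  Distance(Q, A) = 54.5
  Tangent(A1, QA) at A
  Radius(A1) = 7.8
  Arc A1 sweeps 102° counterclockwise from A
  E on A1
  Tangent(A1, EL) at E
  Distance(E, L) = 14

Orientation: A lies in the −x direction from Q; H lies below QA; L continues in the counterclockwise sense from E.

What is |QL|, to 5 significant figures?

63.570

Q is at the origin; Q and A share the same y with |QA| = 54.5 and A on the −x side, so A = (-54.500, 0.0000). A1 meets QA tangentially, so HA is at right angles to QA, so H = A + (0, -7.8) = (-54.500, -7.8000). On A1, A sits at bearing 90° from H; a 102° counterclockwise sweep puts E at bearing 192°, so E = H + 7.8·(cos 192°, sin 192°) = (-62.130, -9.4217). Tangency of A1 to EL means the radius HE is perpendicular to EL, so EL runs along (−sin 192°, cos 192°); with |EL| = 14.0, L = (-59.219, -23.116). Then |QL| = |L − Q| = 63.570.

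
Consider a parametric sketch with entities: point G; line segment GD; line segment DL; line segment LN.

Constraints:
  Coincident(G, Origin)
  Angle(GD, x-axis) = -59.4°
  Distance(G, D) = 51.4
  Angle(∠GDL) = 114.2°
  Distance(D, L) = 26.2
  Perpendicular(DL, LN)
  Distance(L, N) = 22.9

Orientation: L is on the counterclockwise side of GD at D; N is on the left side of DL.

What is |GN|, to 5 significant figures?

53.006

∠GDL = 114.2°, so DL runs at -59.4° + (180° − 114.2°) = 6.4000° from the x-axis; with |DL| = 26.2, L = D + 26.2·(cos 6.4000°, sin 6.4000°) = (52.201, -41.322). DL ⟂ LN; with |LN| = 22.9 on the left of DL, N = L + 22.9·(-0.11147, 0.99377) = (49.649, -18.564). Then |GN| = |N − G| = 53.006.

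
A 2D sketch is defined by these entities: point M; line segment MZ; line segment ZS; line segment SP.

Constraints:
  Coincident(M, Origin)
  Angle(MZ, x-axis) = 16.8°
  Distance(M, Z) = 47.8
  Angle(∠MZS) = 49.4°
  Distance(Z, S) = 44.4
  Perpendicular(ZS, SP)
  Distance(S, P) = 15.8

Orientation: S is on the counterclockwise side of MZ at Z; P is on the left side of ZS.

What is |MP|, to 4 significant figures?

24.43

M is at the origin; MZ runs at 16.8° with length 47.8, so Z = 47.8·(cos 16.8°, sin 16.8°) = (45.76, 13.82). ∠MZS = 49.4°, so ZS runs at 16.8° + (180° − 49.4°) = 147.4° from the x-axis; with |ZS| = 44.4, S = Z + 44.4·(cos 147.4°, sin 147.4°) = (8.355, 37.74). ZS ⟂ SP; with |SP| = 15.8 on the left of ZS, P = S + 15.8·(-0.5388, -0.8425) = (-0.1576, 24.43). Then |MP| = |P − M| = 24.43.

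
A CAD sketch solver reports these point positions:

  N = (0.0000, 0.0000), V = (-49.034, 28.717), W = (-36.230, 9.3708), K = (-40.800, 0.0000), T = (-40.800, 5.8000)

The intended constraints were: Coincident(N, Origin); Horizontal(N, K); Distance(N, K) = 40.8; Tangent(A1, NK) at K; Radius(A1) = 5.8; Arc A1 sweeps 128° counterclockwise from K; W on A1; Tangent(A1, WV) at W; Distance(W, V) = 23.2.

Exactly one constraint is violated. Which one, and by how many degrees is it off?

Tangent(A1, WV) at W — off by 4.50°.

N = (0.00, 0.00) ✓; N.y = 0.00, K.y = 0.00 ✓; |NK| = 40.80 ✓; ∠(TK, KN) = 90.00° ✓; |TK| = 5.800 ✓; bearing(T→W) − bearing(T→K) = 128.0° ✓; |TW| = 5.800 ✓; ∠(TW, WV) = 94.50° ✗; |WV| = 23.20 ✓.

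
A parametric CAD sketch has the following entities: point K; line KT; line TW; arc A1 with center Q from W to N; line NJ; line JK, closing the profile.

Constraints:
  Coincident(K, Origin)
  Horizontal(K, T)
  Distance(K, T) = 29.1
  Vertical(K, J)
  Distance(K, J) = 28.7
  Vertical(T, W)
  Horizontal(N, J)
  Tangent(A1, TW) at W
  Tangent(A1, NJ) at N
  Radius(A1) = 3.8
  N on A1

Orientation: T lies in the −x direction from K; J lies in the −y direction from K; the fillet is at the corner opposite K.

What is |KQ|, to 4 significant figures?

35.50

KJ is vertical with |KJ| = 28.7 and J on the −y side, so J = (0.000, -28.70). The virtual corner opposite K is at (-29.10, -28.70). Tangency of A1 to TW means the radius QW is perpendicular to TW and since A1 is tangent to NJ there, QN ⟂ NJ, with radius 3.8, so the center Q sits 3.8 in from both sides at Q = (-25.30, -24.90). Then |KQ| = |Q − K| = 35.50.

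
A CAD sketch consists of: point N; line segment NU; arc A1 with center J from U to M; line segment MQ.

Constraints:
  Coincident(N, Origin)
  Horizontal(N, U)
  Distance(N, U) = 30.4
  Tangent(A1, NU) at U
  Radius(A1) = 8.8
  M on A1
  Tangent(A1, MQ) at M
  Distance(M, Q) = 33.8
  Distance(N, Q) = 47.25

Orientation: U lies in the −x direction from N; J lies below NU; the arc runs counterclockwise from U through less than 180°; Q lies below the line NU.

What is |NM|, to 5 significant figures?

40.234

N is at the origin; NU is horizontal with |NU| = 30.4 and U on the −x side, so U = (-30.400, 0.0000). Since A1 is tangent to NU there, JU ⟂ NU, so J = U + (0, -8.8) = (-30.400, -8.8000). Since JM ⟂ MQ (tangency), |JQ| = √(8.8² + 33.8²) = 34.927 regardless of where M sits on A1. So Q lies on both circle(N, 47.25) and circle(J, 34.927); the below-NU intersection is Q = (-20.857, -42.398). M is the foot of the tangent from Q: M = (-37.986, -13.260).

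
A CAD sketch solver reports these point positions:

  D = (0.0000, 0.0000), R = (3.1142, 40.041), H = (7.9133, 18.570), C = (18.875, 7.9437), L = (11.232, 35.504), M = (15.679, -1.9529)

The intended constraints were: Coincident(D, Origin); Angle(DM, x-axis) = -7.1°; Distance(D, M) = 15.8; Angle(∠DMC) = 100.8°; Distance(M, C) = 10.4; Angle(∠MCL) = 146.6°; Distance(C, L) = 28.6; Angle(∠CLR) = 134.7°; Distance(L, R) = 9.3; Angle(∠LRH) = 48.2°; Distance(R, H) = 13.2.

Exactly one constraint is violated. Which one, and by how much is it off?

Distance(R, H) = 13.2 — off by 8.80.

D = (0.00, 0.00) ✓; DM at -7.100° ✓; |DM| = 15.80 ✓; ∠DMC = 100.8° ✓; |MC| = 10.40 ✓; ∠MCL = 146.6° ✓; |CL| = 28.60 ✓; ∠CLR = 134.7° ✓; |LR| = 9.300 ✓; ∠LRH = 48.20° ✓; |RH| = 22.00 ✗.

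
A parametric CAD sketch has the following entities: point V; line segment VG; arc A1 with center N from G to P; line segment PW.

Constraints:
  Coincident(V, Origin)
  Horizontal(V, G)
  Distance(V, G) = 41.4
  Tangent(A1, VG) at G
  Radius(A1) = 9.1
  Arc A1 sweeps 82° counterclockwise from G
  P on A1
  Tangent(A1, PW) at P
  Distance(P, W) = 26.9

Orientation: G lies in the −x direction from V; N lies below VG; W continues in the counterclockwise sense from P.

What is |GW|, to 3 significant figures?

36.8

V is at the origin; VG is horizontal with |VG| = 41.4 and G on the −x side, so G = (-41.4, 0.00). A1 meets VG tangentially, so NG is at right angles to VG, so N = G + (0, -9.1) = (-41.4, -9.10). On A1, G sits at bearing 90° from N; an 82° counterclockwise sweep puts P at bearing 172°, so P = N + 9.1·(cos 172°, sin 172°) = (-50.4, -7.83). The tangent condition forces NP to be normal to PW, so PW runs along (−sin 172°, cos 172°); with |PW| = 26.9, W = (-54.2, -34.5). Then |GW| = |W − G| = 36.8.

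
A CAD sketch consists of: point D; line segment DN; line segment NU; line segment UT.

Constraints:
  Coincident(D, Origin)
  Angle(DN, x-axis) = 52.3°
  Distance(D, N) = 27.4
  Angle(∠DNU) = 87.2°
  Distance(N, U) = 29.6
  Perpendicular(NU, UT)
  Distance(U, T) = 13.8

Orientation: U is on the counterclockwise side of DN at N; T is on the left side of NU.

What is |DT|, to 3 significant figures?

31.3

D is at the origin; DN runs at 52.3° with length 27.4, so N = 27.4·(cos 52.3°, sin 52.3°) = (16.8, 21.7). ∠DNU = 87.2°, so NU runs at 52.3° + (180° − 87.2°) = 145° from the x-axis; with |NU| = 29.6, U = N + 29.6·(cos 145°, sin 145°) = (-7.52, 38.6). NU ⟂ UT; with |UT| = 13.8 on the left of NU, T = U + 13.8·(-0.572, -0.820) = (-15.4, 27.3). Then |DT| = |T − D| = 31.3.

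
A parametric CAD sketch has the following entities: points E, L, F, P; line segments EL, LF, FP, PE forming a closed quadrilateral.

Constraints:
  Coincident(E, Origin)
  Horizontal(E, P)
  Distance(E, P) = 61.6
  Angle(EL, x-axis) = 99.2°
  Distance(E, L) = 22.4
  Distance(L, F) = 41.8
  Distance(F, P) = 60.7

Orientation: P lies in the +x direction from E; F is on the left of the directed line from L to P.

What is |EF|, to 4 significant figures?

57.16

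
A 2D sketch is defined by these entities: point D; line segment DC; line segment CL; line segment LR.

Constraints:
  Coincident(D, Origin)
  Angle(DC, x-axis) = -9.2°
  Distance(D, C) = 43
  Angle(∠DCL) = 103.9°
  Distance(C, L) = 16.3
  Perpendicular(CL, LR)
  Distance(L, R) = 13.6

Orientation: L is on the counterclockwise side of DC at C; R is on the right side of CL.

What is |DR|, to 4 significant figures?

61.41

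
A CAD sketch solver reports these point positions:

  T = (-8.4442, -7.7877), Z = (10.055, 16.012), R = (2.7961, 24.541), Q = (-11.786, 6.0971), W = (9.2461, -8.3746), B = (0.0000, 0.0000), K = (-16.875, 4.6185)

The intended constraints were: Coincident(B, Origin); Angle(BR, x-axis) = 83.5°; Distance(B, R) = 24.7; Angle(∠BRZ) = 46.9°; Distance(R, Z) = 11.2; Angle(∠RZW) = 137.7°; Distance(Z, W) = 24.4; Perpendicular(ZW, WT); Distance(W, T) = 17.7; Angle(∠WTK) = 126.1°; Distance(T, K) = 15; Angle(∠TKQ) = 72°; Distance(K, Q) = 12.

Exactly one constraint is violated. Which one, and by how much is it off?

Distance(K, Q) = 12 — off by 6.70.

B = (0.00, 0.00) ✓; BR at 83.50° ✓; |BR| = 24.70 ✓; ∠BRZ = 46.90° ✓; |RZ| = 11.20 ✓; ∠RZW = 137.7° ✓; |ZW| = 24.40 ✓; ∠(ZW, WT) = 90.00° ✓; |WT| = 17.70 ✓; ∠WTK = 126.1° ✓; |TK| = 15.00 ✓; ∠TKQ = 72.00° ✓; |KQ| = 5.299 ✗.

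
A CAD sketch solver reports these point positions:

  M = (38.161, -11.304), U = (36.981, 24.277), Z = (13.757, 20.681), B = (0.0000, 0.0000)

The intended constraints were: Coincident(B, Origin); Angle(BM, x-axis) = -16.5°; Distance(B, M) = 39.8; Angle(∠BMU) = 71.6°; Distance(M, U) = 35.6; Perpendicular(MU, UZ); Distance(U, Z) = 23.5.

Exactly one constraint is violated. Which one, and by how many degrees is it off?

Perpendicular(MU, UZ) — off by 6.90°.

B = (0.00, 0.00) ✓; BM at -16.50° ✓; |BM| = 39.80 ✓; ∠BMU = 71.60° ✓; |MU| = 35.60 ✓; ∠(MU, UZ) = 96.90° ✗; |UZ| = 23.50 ✓.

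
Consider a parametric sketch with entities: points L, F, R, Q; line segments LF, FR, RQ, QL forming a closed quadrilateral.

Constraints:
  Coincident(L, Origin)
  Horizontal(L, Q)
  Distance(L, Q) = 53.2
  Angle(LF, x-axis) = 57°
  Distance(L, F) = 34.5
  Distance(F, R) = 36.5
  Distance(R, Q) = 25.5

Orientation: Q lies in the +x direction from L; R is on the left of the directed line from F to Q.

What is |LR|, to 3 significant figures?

60.7

L is at the origin; L and Q share the same y with |LQ| = 53.2 and Q in +x, so Q = (53.2, 0). LF runs at 57.0° with |LF| = 34.5, so F = (18.8, 28.9). R is determined by |FR| = 36.5 and |RQ| = 25.5 together: it lies at the intersection of circle(F, 36.5) and circle(Q, 25.5). With |FQ| = 45.0, the foot of the radical line on FQ is 30.1 from F and the perpendicular offset is √(36.5² − 30.1²) = 20.7. Taking the left-of-FQ solution: R = (55.1, 25.4).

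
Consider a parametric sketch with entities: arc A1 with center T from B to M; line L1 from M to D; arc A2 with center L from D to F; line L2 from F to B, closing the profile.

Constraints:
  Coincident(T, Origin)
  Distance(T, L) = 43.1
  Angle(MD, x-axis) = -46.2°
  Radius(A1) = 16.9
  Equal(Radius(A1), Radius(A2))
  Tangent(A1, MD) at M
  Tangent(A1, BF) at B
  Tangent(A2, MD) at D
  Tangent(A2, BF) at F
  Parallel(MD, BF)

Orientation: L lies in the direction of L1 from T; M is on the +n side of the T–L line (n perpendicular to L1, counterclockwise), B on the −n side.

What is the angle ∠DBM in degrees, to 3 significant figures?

51.9°

The slot axis is L1's direction at -46.2°, so u = (cos -46.2°, sin -46.2°) = (0.692, -0.722) and n = (−sin -46.2°, cos -46.2°) = (0.722, 0.692). T is at the origin and L lies 43.1 along u from T, so L = 43.1·u = (29.8, -31.1). Tangency of A1 to both parallel lines with radius 16.9 puts M and B at T ± 16.9·n: M = (12.2, 11.7), B = (-12.2, -11.7). Equal radii place D and F the same way about L: D = L + 16.9·n = (42.0, -19.4), F = L − 16.9·n = (17.6, -42.8). Then cos ∠DBM = BD·BM / (|BD||BM|), giving 51.9°.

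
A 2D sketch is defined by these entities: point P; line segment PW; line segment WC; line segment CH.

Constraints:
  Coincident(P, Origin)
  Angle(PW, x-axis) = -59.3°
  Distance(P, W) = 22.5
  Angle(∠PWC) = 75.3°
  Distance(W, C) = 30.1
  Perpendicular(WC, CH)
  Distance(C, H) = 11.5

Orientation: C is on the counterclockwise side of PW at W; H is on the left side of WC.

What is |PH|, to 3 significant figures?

26.5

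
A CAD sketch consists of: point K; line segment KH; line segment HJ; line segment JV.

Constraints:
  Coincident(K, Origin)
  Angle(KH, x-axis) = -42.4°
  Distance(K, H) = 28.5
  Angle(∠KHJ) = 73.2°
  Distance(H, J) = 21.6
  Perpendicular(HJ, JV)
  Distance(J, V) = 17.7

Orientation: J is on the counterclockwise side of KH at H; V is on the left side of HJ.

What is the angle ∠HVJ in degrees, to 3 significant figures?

50.7°

K is at the origin; KH runs at -42.4° with length 28.5, so H = 28.5·(cos -42.4°, sin -42.4°) = (21.0, -19.2). ∠KHJ = 73.2°, so HJ runs at -42.4° + (180° − 73.2°) = 64.4° from the x-axis; with |HJ| = 21.6, J = H + 21.6·(cos 64.4°, sin 64.4°) = (30.4, 0.262). HJ is perpendicular to JV; with |JV| = 17.7 on the left of HJ, V = J + 17.7·(-0.902, 0.432) = (14.4, 7.91). Then cos ∠HVJ = VH·VJ / (|VH||VJ|), giving 50.7°.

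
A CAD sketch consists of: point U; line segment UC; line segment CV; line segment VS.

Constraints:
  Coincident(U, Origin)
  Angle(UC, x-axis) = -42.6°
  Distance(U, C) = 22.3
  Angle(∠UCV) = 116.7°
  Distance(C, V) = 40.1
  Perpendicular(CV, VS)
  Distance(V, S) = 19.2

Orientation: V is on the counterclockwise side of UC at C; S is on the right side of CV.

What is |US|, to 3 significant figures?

63.6

∠UCV = 116.7°, so CV runs at -42.6° + (180° − 116.7°) = 20.7° from the x-axis; with |CV| = 40.1, V = C + 40.1·(cos 20.7°, sin 20.7°) = (53.9, -0.920). CV is perpendicular to VS; with |VS| = 19.2 on the right of CV, S = V + 19.2·(0.353, -0.935) = (60.7, -18.9). Then |US| = |S − U| = 63.6.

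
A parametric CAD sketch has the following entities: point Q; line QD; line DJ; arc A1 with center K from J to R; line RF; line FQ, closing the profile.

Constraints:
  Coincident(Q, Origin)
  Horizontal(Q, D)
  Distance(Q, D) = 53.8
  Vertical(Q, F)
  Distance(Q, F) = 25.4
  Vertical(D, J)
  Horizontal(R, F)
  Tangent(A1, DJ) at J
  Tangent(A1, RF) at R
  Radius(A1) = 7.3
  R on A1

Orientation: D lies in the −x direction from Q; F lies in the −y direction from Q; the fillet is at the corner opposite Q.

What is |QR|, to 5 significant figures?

52.985

The virtual corner opposite Q is at (-53.800, -25.400). The tangent condition forces KJ to be normal to DJ and tangency of A1 to RF means the radius KR is perpendicular to RF, with radius 7.3, so the center K sits 7.3 in from both sides at K = (-46.500, -18.100). That places the tangent points at J = (-53.800, -18.100) on DJ and R = (-46.500, -25.400) on RF. Then |QR| = |R − Q| = 52.985.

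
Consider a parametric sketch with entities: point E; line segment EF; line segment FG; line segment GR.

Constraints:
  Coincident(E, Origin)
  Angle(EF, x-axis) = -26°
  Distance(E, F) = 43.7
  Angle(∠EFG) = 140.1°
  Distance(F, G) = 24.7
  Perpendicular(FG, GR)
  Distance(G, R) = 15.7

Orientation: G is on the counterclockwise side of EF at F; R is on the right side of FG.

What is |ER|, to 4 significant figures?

72.82

∠EFG = 140.1°, so FG runs at -26.0° + (180° − 140.1°) = 13.90° from the x-axis; with |FG| = 24.7, G = F + 24.7·(cos 13.90°, sin 13.90°) = (63.25, -13.22). FG ⟂ GR; with |GR| = 15.7 on the right of FG, R = G + 15.7·(0.2402, -0.9707) = (67.03, -28.46). Then |ER| = |R − E| = 72.82.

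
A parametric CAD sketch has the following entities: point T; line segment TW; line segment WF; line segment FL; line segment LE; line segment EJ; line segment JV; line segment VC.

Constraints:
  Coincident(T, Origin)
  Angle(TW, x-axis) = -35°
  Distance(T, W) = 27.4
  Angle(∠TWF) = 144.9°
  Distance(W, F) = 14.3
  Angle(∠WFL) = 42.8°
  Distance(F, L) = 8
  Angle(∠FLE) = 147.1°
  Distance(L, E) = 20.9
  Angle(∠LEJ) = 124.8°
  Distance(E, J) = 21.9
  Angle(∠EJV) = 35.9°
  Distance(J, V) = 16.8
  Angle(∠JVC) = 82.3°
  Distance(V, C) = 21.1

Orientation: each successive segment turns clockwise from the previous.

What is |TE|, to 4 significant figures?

12.27

T is at the origin; TW runs at -35.0° with length 27.4, so W = (22.44, -15.72). ∠TWF = 144.9° gives WF at -70.10° from the x-axis; with |WF| = 14.3, F = (27.31, -29.16). ∠WFL = 42.8° gives FL at 152.7° from the x-axis; with |FL| = 8.0, L = (20.20, -25.49). ∠FLE = 147.1° gives LE at 119.8° from the x-axis; with |LE| = 20.9, E = (9.816, -7.357). Then |TE| = |E − T| = 12.27.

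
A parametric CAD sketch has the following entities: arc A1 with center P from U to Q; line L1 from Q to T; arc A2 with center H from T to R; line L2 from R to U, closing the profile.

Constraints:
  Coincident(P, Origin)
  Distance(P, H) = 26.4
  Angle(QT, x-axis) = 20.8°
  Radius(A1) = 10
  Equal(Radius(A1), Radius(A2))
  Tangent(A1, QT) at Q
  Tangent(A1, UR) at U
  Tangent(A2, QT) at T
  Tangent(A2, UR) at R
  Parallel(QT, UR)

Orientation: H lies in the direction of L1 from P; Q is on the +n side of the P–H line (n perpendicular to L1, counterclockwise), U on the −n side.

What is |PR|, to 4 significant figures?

28.23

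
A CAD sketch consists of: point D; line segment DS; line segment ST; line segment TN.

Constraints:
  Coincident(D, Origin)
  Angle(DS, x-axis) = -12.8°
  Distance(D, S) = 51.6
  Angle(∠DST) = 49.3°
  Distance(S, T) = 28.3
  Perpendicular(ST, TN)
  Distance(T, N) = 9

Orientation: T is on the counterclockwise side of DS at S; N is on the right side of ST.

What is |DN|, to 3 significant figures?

48.4

D is at the origin; DS runs at -12.8° with length 51.6, so S = 51.6·(cos -12.8°, sin -12.8°) = (50.3, -11.4). ∠DST = 49.3°, so ST runs at -12.8° + (180° − 49.3°) = 118° from the x-axis; with |ST| = 28.3, T = S + 28.3·(cos 118°, sin 118°) = (37.1, 13.6). The perpendicularity gives TN at right angles to ST; with |TN| = 9.0 on the right of ST, N = T + 9.0·(0.884, 0.468) = (45.0, 17.8). Then |DN| = |N − D| = 48.4.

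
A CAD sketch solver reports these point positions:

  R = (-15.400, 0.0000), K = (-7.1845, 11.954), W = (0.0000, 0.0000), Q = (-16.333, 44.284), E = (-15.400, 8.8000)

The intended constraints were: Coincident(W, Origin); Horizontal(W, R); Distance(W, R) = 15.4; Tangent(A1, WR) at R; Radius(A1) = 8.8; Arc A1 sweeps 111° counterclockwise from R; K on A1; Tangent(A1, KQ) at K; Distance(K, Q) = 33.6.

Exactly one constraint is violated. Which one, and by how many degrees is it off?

Tangent(A1, KQ) at K — off by 5.20°.

W = (0.00, 0.00) ✓; W.y = 0.00, R.y = 0.00 ✓; |WR| = 15.40 ✓; ∠(ER, RW) = 90.00° ✓; |ER| = 8.800 ✓; bearing(E→K) − bearing(E→R) = 111.0° ✓; |EK| = 8.800 ✓; ∠(EK, KQ) = 95.20° ✗; |KQ| = 33.60 ✓.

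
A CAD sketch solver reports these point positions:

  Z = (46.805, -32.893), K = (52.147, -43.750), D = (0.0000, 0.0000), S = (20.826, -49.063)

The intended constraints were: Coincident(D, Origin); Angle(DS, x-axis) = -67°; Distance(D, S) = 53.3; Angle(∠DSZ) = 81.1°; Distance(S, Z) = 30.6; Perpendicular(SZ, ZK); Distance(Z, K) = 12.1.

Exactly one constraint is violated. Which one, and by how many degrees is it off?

Perpendicular(SZ, ZK) — off by 5.70°.

D = (0.00, 0.00) ✓; DS at -67.00° ✓; |DS| = 53.30 ✓; ∠DSZ = 81.10° ✓; |SZ| = 30.60 ✓; ∠(SZ, ZK) = 95.70° ✗; |ZK| = 12.10 ✓.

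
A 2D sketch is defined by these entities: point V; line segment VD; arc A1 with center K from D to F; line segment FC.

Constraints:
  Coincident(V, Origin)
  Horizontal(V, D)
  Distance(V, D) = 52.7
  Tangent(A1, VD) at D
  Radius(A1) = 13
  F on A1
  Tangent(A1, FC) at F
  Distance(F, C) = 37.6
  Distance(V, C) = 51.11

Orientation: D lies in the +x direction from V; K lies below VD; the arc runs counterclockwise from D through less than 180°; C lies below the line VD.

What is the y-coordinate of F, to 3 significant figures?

-8.31

V is at the origin; V and D share the same y with |VD| = 52.7 and D on the +x side, so D = (52.7, 0.00). Since A1 is tangent to VD there, KD ⟂ VD, so K = D + (0, -13) = (52.7, -13.0). Since KF ⟂ FC (tangency), |KC| = √(13.0² + 37.6²) = 39.8 regardless of where F sits on A1. So C lies on both circle(V, 51.11) and circle(K, 39.8); the below-VD intersection is C = (27.0, -43.4). F is the foot of the tangent from C: F = (40.6, -8.31).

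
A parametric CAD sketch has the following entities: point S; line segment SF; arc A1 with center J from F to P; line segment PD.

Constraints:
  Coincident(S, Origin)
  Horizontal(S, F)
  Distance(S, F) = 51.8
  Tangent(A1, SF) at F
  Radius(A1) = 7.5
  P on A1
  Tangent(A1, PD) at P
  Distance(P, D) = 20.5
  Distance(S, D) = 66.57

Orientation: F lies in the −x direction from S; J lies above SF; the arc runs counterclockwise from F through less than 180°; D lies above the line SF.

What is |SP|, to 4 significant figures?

48.11

Checks: |SF| = 51.80 ✓; |JP| = 7.500 ✓; ∠(JP, PD) = 90.00° ✓; |PD| = 20.50 ✓; |SD| = 66.57 ✓.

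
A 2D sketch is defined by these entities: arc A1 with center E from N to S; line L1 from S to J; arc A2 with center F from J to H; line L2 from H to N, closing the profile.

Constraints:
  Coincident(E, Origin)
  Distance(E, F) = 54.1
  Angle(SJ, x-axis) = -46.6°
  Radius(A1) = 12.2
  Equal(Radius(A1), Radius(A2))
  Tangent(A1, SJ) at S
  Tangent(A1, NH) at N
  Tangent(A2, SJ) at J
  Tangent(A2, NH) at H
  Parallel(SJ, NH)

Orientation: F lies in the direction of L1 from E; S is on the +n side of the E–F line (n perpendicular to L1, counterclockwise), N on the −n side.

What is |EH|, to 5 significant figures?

55.459

The slot axis is L1's direction at -46.6°, so u = (cos -46.6°, sin -46.6°) = (0.68709, -0.72657) and n = (−sin -46.6°, cos -46.6°) = (0.72657, 0.68709). E is at the origin and F lies 54.1 along u from E, so F = 54.1·u = (37.171, -39.308). Tangency of A1 to both parallel lines with radius 12.2 puts S and N at E ± 12.2·n: S = (8.8642, 8.3825), N = (-8.8642, -8.3825). Equal radii place J and H the same way about F: J = F + 12.2·n = (46.036, -30.925), H = F − 12.2·n = (28.307, -47.690). Then |EH| = |H − E| = 55.459.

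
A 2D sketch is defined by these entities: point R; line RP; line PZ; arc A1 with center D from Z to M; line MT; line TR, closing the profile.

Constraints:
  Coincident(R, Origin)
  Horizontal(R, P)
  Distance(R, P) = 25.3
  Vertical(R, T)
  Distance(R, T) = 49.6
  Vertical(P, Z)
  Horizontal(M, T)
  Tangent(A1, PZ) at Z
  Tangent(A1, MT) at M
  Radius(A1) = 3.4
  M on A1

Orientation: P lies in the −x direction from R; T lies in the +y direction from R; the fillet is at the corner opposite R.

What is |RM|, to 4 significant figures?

54.22

R is at the origin; R and P share the same y with |RP| = 25.3 and P on the −x side, so P = (-25.30, 0.000). RT is vertical with |RT| = 49.6 and T on the +y side, so T = (0.000, 49.60). The virtual corner opposite R is at (-25.30, 49.60). The tangent condition forces DZ to be normal to PZ and tangency of A1 to MT means the radius DM is perpendicular to MT, with radius 3.4, so the center D sits 3.4 in from both sides at D = (-21.90, 46.20). That places the tangent points at Z = (-25.30, 46.20) on PZ and M = (-21.90, 49.60) on MT. Then |RM| = |M − R| = 54.22.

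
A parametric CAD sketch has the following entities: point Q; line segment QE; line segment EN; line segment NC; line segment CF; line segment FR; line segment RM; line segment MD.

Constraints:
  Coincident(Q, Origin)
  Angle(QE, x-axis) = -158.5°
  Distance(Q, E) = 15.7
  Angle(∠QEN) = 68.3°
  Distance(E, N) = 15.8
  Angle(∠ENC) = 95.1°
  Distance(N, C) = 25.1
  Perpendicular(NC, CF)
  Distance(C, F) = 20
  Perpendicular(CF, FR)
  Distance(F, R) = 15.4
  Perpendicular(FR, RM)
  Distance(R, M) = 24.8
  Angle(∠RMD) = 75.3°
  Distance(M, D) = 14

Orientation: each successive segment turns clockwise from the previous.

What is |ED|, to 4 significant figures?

29.93

Q is at the origin; QE runs at -158.5° with length 15.7, so E = (-14.61, -5.754). ∠QEN = 68.3° gives EN at 89.80° from the x-axis; with |EN| = 15.8, N = (-14.55, 10.05). ∠ENC = 95.1° gives NC at 4.900° from the x-axis; with |NC| = 25.1, C = (10.46, 12.19). The perpendicularity gives CF at right angles to NC, so CF runs at -85.10°; with |CF| = 20.0, F = (12.16, -7.737). The perpendicularity gives FR at right angles to CF, so FR runs at -175.1°; with |FR| = 15.4, R = (-3.180, -9.053). The perpendicularity gives RM at right angles to FR, so RM runs at 94.90°; with |RM| = 24.8, M = (-5.298, 15.66). ∠RMD = 75.3° gives MD at -9.800° from the x-axis; with |MD| = 14.0, D = (8.498, 13.27). Then |ED| = |D − E| = 29.93.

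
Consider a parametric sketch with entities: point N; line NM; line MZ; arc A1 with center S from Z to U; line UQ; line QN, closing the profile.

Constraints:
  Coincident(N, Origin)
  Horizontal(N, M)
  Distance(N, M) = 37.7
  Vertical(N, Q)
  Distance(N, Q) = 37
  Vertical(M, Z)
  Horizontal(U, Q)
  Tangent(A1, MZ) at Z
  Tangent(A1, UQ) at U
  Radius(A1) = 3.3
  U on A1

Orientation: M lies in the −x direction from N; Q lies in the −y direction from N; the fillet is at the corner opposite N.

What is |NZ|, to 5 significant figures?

50.567

N is at the origin; NM is horizontal with |NM| = 37.7 and M on the −x side, so M = (-37.700, 0.0000). N and Q share the same x with |NQ| = 37.0 and Q on the −y side, so Q = (0.0000, -37.000). The virtual corner opposite N is at (-37.700, -37.000). A1 meets MZ tangentially, so SZ is at right angles to MZ and A1 meets UQ tangentially, so SU is at right angles to UQ, with radius 3.3, so the center S sits 3.3 in from both sides at S = (-34.400, -33.700). That places the tangent points at Z = (-37.700, -33.700) on MZ and U = (-34.400, -37.000) on UQ. Then |NZ| = |Z − N| = 50.567.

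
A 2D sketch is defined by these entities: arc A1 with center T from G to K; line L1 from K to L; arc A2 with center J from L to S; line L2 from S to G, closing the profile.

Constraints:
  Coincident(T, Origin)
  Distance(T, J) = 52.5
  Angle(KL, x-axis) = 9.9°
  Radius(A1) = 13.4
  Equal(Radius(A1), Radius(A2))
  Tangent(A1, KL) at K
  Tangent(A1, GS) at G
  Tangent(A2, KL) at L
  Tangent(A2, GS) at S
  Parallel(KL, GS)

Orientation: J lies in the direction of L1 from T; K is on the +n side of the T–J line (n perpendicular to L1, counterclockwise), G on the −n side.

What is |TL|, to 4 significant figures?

54.18

Tangency of A1 to both parallel lines with radius 13.4 puts K and G at T ± 13.4·n: K = (-2.304, 13.20), G = (2.304, -13.20). Equal radii place L and S the same way about J: L = J + 13.4·n = (49.41, 22.23), S = J − 13.4·n = (54.02, -4.174). Then |TL| = |L − T| = 54.18.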